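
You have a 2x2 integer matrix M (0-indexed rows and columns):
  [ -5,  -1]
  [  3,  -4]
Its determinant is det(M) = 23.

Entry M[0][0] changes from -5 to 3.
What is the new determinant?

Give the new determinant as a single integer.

det is linear in row 0: changing M[0][0] by delta changes det by delta * cofactor(0,0).
Cofactor C_00 = (-1)^(0+0) * minor(0,0) = -4
Entry delta = 3 - -5 = 8
Det delta = 8 * -4 = -32
New det = 23 + -32 = -9

Answer: -9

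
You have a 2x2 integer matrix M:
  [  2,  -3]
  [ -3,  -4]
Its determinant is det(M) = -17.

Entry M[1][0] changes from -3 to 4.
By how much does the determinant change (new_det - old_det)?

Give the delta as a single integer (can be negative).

Answer: 21

Derivation:
Cofactor C_10 = 3
Entry delta = 4 - -3 = 7
Det delta = entry_delta * cofactor = 7 * 3 = 21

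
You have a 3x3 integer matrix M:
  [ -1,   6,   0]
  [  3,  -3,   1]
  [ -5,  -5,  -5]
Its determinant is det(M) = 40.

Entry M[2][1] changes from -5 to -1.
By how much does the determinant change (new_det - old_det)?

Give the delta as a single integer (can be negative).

Answer: 4

Derivation:
Cofactor C_21 = 1
Entry delta = -1 - -5 = 4
Det delta = entry_delta * cofactor = 4 * 1 = 4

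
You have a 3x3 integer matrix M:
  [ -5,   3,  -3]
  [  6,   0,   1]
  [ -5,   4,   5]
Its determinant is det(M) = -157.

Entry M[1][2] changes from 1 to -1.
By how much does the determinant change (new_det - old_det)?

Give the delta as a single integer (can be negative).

Answer: -10

Derivation:
Cofactor C_12 = 5
Entry delta = -1 - 1 = -2
Det delta = entry_delta * cofactor = -2 * 5 = -10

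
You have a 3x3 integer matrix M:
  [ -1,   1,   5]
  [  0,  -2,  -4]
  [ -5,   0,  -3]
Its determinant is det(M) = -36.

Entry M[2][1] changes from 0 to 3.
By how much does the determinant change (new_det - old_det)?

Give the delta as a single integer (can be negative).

Cofactor C_21 = -4
Entry delta = 3 - 0 = 3
Det delta = entry_delta * cofactor = 3 * -4 = -12

Answer: -12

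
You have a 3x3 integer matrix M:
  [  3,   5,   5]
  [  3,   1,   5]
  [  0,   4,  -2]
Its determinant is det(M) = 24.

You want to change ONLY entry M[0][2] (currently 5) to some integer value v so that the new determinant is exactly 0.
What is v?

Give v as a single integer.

det is linear in entry M[0][2]: det = old_det + (v - 5) * C_02
Cofactor C_02 = 12
Want det = 0: 24 + (v - 5) * 12 = 0
  (v - 5) = -24 / 12 = -2
  v = 5 + (-2) = 3

Answer: 3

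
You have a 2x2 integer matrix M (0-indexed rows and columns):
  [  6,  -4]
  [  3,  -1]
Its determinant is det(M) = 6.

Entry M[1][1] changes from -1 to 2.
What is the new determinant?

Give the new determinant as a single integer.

Answer: 24

Derivation:
det is linear in row 1: changing M[1][1] by delta changes det by delta * cofactor(1,1).
Cofactor C_11 = (-1)^(1+1) * minor(1,1) = 6
Entry delta = 2 - -1 = 3
Det delta = 3 * 6 = 18
New det = 6 + 18 = 24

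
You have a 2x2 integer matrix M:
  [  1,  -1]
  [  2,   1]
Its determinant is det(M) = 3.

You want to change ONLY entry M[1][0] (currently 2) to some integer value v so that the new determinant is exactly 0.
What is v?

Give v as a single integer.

Answer: -1

Derivation:
det is linear in entry M[1][0]: det = old_det + (v - 2) * C_10
Cofactor C_10 = 1
Want det = 0: 3 + (v - 2) * 1 = 0
  (v - 2) = -3 / 1 = -3
  v = 2 + (-3) = -1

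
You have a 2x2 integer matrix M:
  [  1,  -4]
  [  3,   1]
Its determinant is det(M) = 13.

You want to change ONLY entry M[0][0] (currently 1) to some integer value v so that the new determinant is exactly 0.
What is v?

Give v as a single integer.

det is linear in entry M[0][0]: det = old_det + (v - 1) * C_00
Cofactor C_00 = 1
Want det = 0: 13 + (v - 1) * 1 = 0
  (v - 1) = -13 / 1 = -13
  v = 1 + (-13) = -12

Answer: -12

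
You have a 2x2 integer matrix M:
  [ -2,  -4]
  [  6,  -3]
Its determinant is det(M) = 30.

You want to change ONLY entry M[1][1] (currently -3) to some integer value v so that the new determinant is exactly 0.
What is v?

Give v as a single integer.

Answer: 12

Derivation:
det is linear in entry M[1][1]: det = old_det + (v - -3) * C_11
Cofactor C_11 = -2
Want det = 0: 30 + (v - -3) * -2 = 0
  (v - -3) = -30 / -2 = 15
  v = -3 + (15) = 12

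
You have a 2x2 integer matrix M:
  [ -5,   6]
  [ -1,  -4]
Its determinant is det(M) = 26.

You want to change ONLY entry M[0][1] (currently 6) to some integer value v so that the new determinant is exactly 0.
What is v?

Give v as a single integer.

Answer: -20

Derivation:
det is linear in entry M[0][1]: det = old_det + (v - 6) * C_01
Cofactor C_01 = 1
Want det = 0: 26 + (v - 6) * 1 = 0
  (v - 6) = -26 / 1 = -26
  v = 6 + (-26) = -20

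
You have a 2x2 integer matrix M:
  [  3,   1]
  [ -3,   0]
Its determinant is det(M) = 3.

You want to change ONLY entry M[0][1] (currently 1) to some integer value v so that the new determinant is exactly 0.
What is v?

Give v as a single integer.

Answer: 0

Derivation:
det is linear in entry M[0][1]: det = old_det + (v - 1) * C_01
Cofactor C_01 = 3
Want det = 0: 3 + (v - 1) * 3 = 0
  (v - 1) = -3 / 3 = -1
  v = 1 + (-1) = 0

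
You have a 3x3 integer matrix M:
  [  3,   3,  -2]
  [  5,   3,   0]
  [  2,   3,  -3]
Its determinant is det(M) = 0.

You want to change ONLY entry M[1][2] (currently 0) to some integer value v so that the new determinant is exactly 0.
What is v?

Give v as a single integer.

det is linear in entry M[1][2]: det = old_det + (v - 0) * C_12
Cofactor C_12 = -3
Want det = 0: 0 + (v - 0) * -3 = 0
  (v - 0) = 0 / -3 = 0
  v = 0 + (0) = 0

Answer: 0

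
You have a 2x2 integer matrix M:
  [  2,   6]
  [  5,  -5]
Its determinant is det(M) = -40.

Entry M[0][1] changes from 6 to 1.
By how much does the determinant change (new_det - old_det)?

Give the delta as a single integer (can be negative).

Answer: 25

Derivation:
Cofactor C_01 = -5
Entry delta = 1 - 6 = -5
Det delta = entry_delta * cofactor = -5 * -5 = 25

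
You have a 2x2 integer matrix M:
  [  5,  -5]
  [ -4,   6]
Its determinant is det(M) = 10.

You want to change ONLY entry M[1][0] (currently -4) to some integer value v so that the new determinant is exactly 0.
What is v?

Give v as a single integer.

det is linear in entry M[1][0]: det = old_det + (v - -4) * C_10
Cofactor C_10 = 5
Want det = 0: 10 + (v - -4) * 5 = 0
  (v - -4) = -10 / 5 = -2
  v = -4 + (-2) = -6

Answer: -6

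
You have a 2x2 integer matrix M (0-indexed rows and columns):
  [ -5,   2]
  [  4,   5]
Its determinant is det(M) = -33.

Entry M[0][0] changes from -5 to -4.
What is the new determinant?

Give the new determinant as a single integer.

det is linear in row 0: changing M[0][0] by delta changes det by delta * cofactor(0,0).
Cofactor C_00 = (-1)^(0+0) * minor(0,0) = 5
Entry delta = -4 - -5 = 1
Det delta = 1 * 5 = 5
New det = -33 + 5 = -28

Answer: -28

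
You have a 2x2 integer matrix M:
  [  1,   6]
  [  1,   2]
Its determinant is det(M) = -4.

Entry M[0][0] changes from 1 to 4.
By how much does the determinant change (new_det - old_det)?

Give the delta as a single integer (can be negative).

Answer: 6

Derivation:
Cofactor C_00 = 2
Entry delta = 4 - 1 = 3
Det delta = entry_delta * cofactor = 3 * 2 = 6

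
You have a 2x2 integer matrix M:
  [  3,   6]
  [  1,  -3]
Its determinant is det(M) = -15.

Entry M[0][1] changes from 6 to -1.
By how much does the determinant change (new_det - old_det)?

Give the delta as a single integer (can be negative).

Answer: 7

Derivation:
Cofactor C_01 = -1
Entry delta = -1 - 6 = -7
Det delta = entry_delta * cofactor = -7 * -1 = 7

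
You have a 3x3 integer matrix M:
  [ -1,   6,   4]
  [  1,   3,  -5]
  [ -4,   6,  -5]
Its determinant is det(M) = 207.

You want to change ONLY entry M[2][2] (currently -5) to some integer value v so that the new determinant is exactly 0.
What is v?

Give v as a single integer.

Answer: 18

Derivation:
det is linear in entry M[2][2]: det = old_det + (v - -5) * C_22
Cofactor C_22 = -9
Want det = 0: 207 + (v - -5) * -9 = 0
  (v - -5) = -207 / -9 = 23
  v = -5 + (23) = 18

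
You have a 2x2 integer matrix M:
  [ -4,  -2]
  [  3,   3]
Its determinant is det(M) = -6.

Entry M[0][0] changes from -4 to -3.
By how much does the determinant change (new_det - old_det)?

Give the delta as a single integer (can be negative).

Cofactor C_00 = 3
Entry delta = -3 - -4 = 1
Det delta = entry_delta * cofactor = 1 * 3 = 3

Answer: 3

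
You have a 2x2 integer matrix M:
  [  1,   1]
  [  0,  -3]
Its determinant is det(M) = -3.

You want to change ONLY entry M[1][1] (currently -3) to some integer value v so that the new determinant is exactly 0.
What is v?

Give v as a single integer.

Answer: 0

Derivation:
det is linear in entry M[1][1]: det = old_det + (v - -3) * C_11
Cofactor C_11 = 1
Want det = 0: -3 + (v - -3) * 1 = 0
  (v - -3) = 3 / 1 = 3
  v = -3 + (3) = 0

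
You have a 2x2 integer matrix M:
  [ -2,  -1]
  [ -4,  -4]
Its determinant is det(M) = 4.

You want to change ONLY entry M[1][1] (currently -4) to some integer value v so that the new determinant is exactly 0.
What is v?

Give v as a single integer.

Answer: -2

Derivation:
det is linear in entry M[1][1]: det = old_det + (v - -4) * C_11
Cofactor C_11 = -2
Want det = 0: 4 + (v - -4) * -2 = 0
  (v - -4) = -4 / -2 = 2
  v = -4 + (2) = -2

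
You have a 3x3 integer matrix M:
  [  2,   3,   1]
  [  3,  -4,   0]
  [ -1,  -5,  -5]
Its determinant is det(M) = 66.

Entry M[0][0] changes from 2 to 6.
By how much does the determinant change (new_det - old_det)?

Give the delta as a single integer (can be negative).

Answer: 80

Derivation:
Cofactor C_00 = 20
Entry delta = 6 - 2 = 4
Det delta = entry_delta * cofactor = 4 * 20 = 80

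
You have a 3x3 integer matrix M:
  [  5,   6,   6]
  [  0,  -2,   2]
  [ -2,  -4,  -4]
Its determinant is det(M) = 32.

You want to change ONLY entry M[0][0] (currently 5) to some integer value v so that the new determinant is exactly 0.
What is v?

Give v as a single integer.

Answer: 3

Derivation:
det is linear in entry M[0][0]: det = old_det + (v - 5) * C_00
Cofactor C_00 = 16
Want det = 0: 32 + (v - 5) * 16 = 0
  (v - 5) = -32 / 16 = -2
  v = 5 + (-2) = 3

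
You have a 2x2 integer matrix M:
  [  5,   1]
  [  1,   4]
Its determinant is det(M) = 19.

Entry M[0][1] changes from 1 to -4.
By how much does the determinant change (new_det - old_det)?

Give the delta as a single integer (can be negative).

Cofactor C_01 = -1
Entry delta = -4 - 1 = -5
Det delta = entry_delta * cofactor = -5 * -1 = 5

Answer: 5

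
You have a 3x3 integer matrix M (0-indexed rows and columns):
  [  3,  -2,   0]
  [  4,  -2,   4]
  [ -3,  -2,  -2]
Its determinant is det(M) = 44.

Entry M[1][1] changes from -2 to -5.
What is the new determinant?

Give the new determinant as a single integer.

Answer: 62

Derivation:
det is linear in row 1: changing M[1][1] by delta changes det by delta * cofactor(1,1).
Cofactor C_11 = (-1)^(1+1) * minor(1,1) = -6
Entry delta = -5 - -2 = -3
Det delta = -3 * -6 = 18
New det = 44 + 18 = 62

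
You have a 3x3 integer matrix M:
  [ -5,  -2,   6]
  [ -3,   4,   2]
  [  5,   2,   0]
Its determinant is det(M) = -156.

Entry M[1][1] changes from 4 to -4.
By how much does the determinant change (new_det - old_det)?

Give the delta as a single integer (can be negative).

Cofactor C_11 = -30
Entry delta = -4 - 4 = -8
Det delta = entry_delta * cofactor = -8 * -30 = 240

Answer: 240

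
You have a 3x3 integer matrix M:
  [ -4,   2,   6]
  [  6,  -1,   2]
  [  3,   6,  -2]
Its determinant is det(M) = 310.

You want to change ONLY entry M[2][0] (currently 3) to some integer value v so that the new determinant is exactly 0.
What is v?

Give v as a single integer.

det is linear in entry M[2][0]: det = old_det + (v - 3) * C_20
Cofactor C_20 = 10
Want det = 0: 310 + (v - 3) * 10 = 0
  (v - 3) = -310 / 10 = -31
  v = 3 + (-31) = -28

Answer: -28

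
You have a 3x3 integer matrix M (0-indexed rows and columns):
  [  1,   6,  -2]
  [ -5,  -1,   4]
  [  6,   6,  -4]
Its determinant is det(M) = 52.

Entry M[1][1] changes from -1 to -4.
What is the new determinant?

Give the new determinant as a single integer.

det is linear in row 1: changing M[1][1] by delta changes det by delta * cofactor(1,1).
Cofactor C_11 = (-1)^(1+1) * minor(1,1) = 8
Entry delta = -4 - -1 = -3
Det delta = -3 * 8 = -24
New det = 52 + -24 = 28

Answer: 28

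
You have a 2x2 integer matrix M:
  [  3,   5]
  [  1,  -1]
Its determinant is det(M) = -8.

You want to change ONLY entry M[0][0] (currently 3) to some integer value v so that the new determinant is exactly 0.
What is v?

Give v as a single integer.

Answer: -5

Derivation:
det is linear in entry M[0][0]: det = old_det + (v - 3) * C_00
Cofactor C_00 = -1
Want det = 0: -8 + (v - 3) * -1 = 0
  (v - 3) = 8 / -1 = -8
  v = 3 + (-8) = -5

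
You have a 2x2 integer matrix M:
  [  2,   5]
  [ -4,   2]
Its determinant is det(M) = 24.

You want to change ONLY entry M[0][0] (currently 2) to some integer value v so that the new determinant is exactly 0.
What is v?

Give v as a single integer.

Answer: -10

Derivation:
det is linear in entry M[0][0]: det = old_det + (v - 2) * C_00
Cofactor C_00 = 2
Want det = 0: 24 + (v - 2) * 2 = 0
  (v - 2) = -24 / 2 = -12
  v = 2 + (-12) = -10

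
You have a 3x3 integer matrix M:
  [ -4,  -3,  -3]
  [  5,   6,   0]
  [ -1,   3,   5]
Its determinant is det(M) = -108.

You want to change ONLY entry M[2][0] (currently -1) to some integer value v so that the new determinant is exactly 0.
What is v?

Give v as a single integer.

Answer: 5

Derivation:
det is linear in entry M[2][0]: det = old_det + (v - -1) * C_20
Cofactor C_20 = 18
Want det = 0: -108 + (v - -1) * 18 = 0
  (v - -1) = 108 / 18 = 6
  v = -1 + (6) = 5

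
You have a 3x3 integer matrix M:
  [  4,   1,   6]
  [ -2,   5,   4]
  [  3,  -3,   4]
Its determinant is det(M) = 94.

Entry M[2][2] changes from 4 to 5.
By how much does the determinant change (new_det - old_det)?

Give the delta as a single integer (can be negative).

Answer: 22

Derivation:
Cofactor C_22 = 22
Entry delta = 5 - 4 = 1
Det delta = entry_delta * cofactor = 1 * 22 = 22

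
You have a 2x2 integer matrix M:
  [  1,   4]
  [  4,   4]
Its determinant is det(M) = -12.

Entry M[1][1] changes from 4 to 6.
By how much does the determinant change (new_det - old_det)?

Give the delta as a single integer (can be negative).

Cofactor C_11 = 1
Entry delta = 6 - 4 = 2
Det delta = entry_delta * cofactor = 2 * 1 = 2

Answer: 2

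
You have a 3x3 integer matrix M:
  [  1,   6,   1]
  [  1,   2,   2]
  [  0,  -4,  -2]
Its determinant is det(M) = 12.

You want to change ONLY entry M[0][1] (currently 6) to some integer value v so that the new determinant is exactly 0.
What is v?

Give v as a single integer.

Answer: 0

Derivation:
det is linear in entry M[0][1]: det = old_det + (v - 6) * C_01
Cofactor C_01 = 2
Want det = 0: 12 + (v - 6) * 2 = 0
  (v - 6) = -12 / 2 = -6
  v = 6 + (-6) = 0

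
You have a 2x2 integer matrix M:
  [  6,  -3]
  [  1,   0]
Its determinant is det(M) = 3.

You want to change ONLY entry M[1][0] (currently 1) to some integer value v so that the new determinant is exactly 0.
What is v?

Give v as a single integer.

det is linear in entry M[1][0]: det = old_det + (v - 1) * C_10
Cofactor C_10 = 3
Want det = 0: 3 + (v - 1) * 3 = 0
  (v - 1) = -3 / 3 = -1
  v = 1 + (-1) = 0

Answer: 0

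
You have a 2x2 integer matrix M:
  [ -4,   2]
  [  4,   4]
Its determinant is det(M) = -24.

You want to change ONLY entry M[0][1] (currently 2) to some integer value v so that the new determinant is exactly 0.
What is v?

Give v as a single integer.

det is linear in entry M[0][1]: det = old_det + (v - 2) * C_01
Cofactor C_01 = -4
Want det = 0: -24 + (v - 2) * -4 = 0
  (v - 2) = 24 / -4 = -6
  v = 2 + (-6) = -4

Answer: -4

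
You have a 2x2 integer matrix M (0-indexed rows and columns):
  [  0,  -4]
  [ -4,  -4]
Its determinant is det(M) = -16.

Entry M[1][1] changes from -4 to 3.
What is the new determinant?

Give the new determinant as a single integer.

det is linear in row 1: changing M[1][1] by delta changes det by delta * cofactor(1,1).
Cofactor C_11 = (-1)^(1+1) * minor(1,1) = 0
Entry delta = 3 - -4 = 7
Det delta = 7 * 0 = 0
New det = -16 + 0 = -16

Answer: -16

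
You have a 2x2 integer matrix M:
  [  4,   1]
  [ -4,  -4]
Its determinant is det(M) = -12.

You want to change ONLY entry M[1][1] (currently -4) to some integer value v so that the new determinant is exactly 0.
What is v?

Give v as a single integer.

det is linear in entry M[1][1]: det = old_det + (v - -4) * C_11
Cofactor C_11 = 4
Want det = 0: -12 + (v - -4) * 4 = 0
  (v - -4) = 12 / 4 = 3
  v = -4 + (3) = -1

Answer: -1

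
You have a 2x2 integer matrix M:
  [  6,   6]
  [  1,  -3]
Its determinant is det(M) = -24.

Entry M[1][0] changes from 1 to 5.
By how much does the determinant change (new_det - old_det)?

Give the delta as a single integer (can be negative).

Answer: -24

Derivation:
Cofactor C_10 = -6
Entry delta = 5 - 1 = 4
Det delta = entry_delta * cofactor = 4 * -6 = -24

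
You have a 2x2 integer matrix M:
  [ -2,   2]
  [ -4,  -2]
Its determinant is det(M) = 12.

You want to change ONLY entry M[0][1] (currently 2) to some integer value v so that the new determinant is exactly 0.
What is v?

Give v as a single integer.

det is linear in entry M[0][1]: det = old_det + (v - 2) * C_01
Cofactor C_01 = 4
Want det = 0: 12 + (v - 2) * 4 = 0
  (v - 2) = -12 / 4 = -3
  v = 2 + (-3) = -1

Answer: -1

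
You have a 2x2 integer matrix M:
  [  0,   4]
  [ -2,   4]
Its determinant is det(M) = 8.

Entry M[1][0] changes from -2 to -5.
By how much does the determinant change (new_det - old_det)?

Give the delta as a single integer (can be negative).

Cofactor C_10 = -4
Entry delta = -5 - -2 = -3
Det delta = entry_delta * cofactor = -3 * -4 = 12

Answer: 12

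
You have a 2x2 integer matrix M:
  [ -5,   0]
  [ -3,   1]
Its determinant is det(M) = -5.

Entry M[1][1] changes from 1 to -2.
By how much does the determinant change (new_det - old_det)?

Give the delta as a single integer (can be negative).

Answer: 15

Derivation:
Cofactor C_11 = -5
Entry delta = -2 - 1 = -3
Det delta = entry_delta * cofactor = -3 * -5 = 15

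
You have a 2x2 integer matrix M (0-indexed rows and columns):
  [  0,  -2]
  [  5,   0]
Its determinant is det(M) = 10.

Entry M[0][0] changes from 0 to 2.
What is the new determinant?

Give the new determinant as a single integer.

det is linear in row 0: changing M[0][0] by delta changes det by delta * cofactor(0,0).
Cofactor C_00 = (-1)^(0+0) * minor(0,0) = 0
Entry delta = 2 - 0 = 2
Det delta = 2 * 0 = 0
New det = 10 + 0 = 10

Answer: 10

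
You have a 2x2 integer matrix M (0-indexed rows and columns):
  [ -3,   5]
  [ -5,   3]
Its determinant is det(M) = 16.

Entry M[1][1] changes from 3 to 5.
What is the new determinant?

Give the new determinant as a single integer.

det is linear in row 1: changing M[1][1] by delta changes det by delta * cofactor(1,1).
Cofactor C_11 = (-1)^(1+1) * minor(1,1) = -3
Entry delta = 5 - 3 = 2
Det delta = 2 * -3 = -6
New det = 16 + -6 = 10

Answer: 10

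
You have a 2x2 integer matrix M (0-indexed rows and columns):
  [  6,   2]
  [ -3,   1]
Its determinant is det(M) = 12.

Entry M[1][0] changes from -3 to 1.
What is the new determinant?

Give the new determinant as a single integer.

det is linear in row 1: changing M[1][0] by delta changes det by delta * cofactor(1,0).
Cofactor C_10 = (-1)^(1+0) * minor(1,0) = -2
Entry delta = 1 - -3 = 4
Det delta = 4 * -2 = -8
New det = 12 + -8 = 4

Answer: 4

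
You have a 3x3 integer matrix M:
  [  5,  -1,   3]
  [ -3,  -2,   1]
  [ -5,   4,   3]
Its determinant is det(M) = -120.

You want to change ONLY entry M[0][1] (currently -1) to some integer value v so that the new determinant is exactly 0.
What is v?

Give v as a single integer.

Answer: 29

Derivation:
det is linear in entry M[0][1]: det = old_det + (v - -1) * C_01
Cofactor C_01 = 4
Want det = 0: -120 + (v - -1) * 4 = 0
  (v - -1) = 120 / 4 = 30
  v = -1 + (30) = 29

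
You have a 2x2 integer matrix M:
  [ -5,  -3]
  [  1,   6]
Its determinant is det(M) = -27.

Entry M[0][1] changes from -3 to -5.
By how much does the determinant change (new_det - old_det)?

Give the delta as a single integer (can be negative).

Answer: 2

Derivation:
Cofactor C_01 = -1
Entry delta = -5 - -3 = -2
Det delta = entry_delta * cofactor = -2 * -1 = 2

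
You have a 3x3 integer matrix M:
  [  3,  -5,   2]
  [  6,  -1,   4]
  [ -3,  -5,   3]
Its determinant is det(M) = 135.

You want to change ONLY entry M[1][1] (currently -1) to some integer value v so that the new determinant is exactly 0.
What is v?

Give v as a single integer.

det is linear in entry M[1][1]: det = old_det + (v - -1) * C_11
Cofactor C_11 = 15
Want det = 0: 135 + (v - -1) * 15 = 0
  (v - -1) = -135 / 15 = -9
  v = -1 + (-9) = -10

Answer: -10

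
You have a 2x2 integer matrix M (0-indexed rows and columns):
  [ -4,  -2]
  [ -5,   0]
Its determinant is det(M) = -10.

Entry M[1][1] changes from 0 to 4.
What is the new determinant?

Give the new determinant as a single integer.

Answer: -26

Derivation:
det is linear in row 1: changing M[1][1] by delta changes det by delta * cofactor(1,1).
Cofactor C_11 = (-1)^(1+1) * minor(1,1) = -4
Entry delta = 4 - 0 = 4
Det delta = 4 * -4 = -16
New det = -10 + -16 = -26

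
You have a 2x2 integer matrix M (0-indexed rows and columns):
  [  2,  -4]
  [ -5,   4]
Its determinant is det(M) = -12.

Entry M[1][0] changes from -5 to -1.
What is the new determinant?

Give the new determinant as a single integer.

Answer: 4

Derivation:
det is linear in row 1: changing M[1][0] by delta changes det by delta * cofactor(1,0).
Cofactor C_10 = (-1)^(1+0) * minor(1,0) = 4
Entry delta = -1 - -5 = 4
Det delta = 4 * 4 = 16
New det = -12 + 16 = 4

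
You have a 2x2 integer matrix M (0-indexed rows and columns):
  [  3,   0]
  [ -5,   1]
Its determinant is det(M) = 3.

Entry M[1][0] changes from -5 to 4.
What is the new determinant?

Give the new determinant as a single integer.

Answer: 3

Derivation:
det is linear in row 1: changing M[1][0] by delta changes det by delta * cofactor(1,0).
Cofactor C_10 = (-1)^(1+0) * minor(1,0) = 0
Entry delta = 4 - -5 = 9
Det delta = 9 * 0 = 0
New det = 3 + 0 = 3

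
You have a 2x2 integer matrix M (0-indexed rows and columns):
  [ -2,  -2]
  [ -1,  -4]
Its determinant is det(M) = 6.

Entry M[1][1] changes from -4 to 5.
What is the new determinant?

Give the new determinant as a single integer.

det is linear in row 1: changing M[1][1] by delta changes det by delta * cofactor(1,1).
Cofactor C_11 = (-1)^(1+1) * minor(1,1) = -2
Entry delta = 5 - -4 = 9
Det delta = 9 * -2 = -18
New det = 6 + -18 = -12

Answer: -12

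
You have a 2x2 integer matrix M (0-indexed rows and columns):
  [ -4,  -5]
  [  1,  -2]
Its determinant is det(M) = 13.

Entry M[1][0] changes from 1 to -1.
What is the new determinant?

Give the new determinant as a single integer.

Answer: 3

Derivation:
det is linear in row 1: changing M[1][0] by delta changes det by delta * cofactor(1,0).
Cofactor C_10 = (-1)^(1+0) * minor(1,0) = 5
Entry delta = -1 - 1 = -2
Det delta = -2 * 5 = -10
New det = 13 + -10 = 3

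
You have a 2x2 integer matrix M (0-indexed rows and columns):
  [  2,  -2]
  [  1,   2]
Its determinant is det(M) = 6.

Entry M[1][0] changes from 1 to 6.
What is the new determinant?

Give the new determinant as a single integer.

det is linear in row 1: changing M[1][0] by delta changes det by delta * cofactor(1,0).
Cofactor C_10 = (-1)^(1+0) * minor(1,0) = 2
Entry delta = 6 - 1 = 5
Det delta = 5 * 2 = 10
New det = 6 + 10 = 16

Answer: 16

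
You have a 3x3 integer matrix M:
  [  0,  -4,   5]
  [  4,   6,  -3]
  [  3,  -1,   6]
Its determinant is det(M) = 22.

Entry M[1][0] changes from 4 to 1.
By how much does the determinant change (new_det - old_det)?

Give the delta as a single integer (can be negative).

Answer: -57

Derivation:
Cofactor C_10 = 19
Entry delta = 1 - 4 = -3
Det delta = entry_delta * cofactor = -3 * 19 = -57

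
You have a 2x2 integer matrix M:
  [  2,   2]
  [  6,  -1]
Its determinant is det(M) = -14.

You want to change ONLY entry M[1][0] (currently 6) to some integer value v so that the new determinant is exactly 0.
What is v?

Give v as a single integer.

det is linear in entry M[1][0]: det = old_det + (v - 6) * C_10
Cofactor C_10 = -2
Want det = 0: -14 + (v - 6) * -2 = 0
  (v - 6) = 14 / -2 = -7
  v = 6 + (-7) = -1

Answer: -1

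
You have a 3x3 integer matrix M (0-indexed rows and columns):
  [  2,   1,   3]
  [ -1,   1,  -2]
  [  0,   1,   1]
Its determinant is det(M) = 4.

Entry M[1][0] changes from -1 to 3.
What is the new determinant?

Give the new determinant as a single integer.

Answer: 12

Derivation:
det is linear in row 1: changing M[1][0] by delta changes det by delta * cofactor(1,0).
Cofactor C_10 = (-1)^(1+0) * minor(1,0) = 2
Entry delta = 3 - -1 = 4
Det delta = 4 * 2 = 8
New det = 4 + 8 = 12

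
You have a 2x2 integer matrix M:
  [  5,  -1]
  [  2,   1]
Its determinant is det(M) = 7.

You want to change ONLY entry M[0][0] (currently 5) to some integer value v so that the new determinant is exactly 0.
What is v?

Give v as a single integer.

det is linear in entry M[0][0]: det = old_det + (v - 5) * C_00
Cofactor C_00 = 1
Want det = 0: 7 + (v - 5) * 1 = 0
  (v - 5) = -7 / 1 = -7
  v = 5 + (-7) = -2

Answer: -2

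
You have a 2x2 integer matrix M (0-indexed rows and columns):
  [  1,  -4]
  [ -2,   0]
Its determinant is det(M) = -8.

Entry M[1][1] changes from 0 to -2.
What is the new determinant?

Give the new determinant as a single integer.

Answer: -10

Derivation:
det is linear in row 1: changing M[1][1] by delta changes det by delta * cofactor(1,1).
Cofactor C_11 = (-1)^(1+1) * minor(1,1) = 1
Entry delta = -2 - 0 = -2
Det delta = -2 * 1 = -2
New det = -8 + -2 = -10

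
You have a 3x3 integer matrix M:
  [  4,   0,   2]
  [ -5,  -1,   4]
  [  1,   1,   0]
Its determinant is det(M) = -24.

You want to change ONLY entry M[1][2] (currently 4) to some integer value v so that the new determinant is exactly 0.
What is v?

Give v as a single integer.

det is linear in entry M[1][2]: det = old_det + (v - 4) * C_12
Cofactor C_12 = -4
Want det = 0: -24 + (v - 4) * -4 = 0
  (v - 4) = 24 / -4 = -6
  v = 4 + (-6) = -2

Answer: -2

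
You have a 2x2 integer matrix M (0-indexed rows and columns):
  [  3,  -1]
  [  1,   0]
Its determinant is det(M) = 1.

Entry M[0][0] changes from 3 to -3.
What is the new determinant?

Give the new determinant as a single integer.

Answer: 1

Derivation:
det is linear in row 0: changing M[0][0] by delta changes det by delta * cofactor(0,0).
Cofactor C_00 = (-1)^(0+0) * minor(0,0) = 0
Entry delta = -3 - 3 = -6
Det delta = -6 * 0 = 0
New det = 1 + 0 = 1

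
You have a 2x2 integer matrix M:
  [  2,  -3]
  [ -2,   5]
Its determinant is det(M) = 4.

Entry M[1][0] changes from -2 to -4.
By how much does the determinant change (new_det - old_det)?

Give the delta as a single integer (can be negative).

Answer: -6

Derivation:
Cofactor C_10 = 3
Entry delta = -4 - -2 = -2
Det delta = entry_delta * cofactor = -2 * 3 = -6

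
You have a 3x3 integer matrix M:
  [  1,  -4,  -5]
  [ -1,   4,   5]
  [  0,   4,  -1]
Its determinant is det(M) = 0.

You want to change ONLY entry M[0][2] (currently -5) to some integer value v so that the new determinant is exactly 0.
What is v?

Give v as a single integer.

Answer: -5

Derivation:
det is linear in entry M[0][2]: det = old_det + (v - -5) * C_02
Cofactor C_02 = -4
Want det = 0: 0 + (v - -5) * -4 = 0
  (v - -5) = 0 / -4 = 0
  v = -5 + (0) = -5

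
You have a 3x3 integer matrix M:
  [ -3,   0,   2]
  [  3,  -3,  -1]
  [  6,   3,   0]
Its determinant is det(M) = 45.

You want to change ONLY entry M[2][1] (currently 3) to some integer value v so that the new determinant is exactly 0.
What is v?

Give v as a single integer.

det is linear in entry M[2][1]: det = old_det + (v - 3) * C_21
Cofactor C_21 = 3
Want det = 0: 45 + (v - 3) * 3 = 0
  (v - 3) = -45 / 3 = -15
  v = 3 + (-15) = -12

Answer: -12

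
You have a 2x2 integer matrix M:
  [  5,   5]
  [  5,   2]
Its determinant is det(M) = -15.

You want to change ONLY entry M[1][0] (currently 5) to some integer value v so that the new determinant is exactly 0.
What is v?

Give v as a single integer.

det is linear in entry M[1][0]: det = old_det + (v - 5) * C_10
Cofactor C_10 = -5
Want det = 0: -15 + (v - 5) * -5 = 0
  (v - 5) = 15 / -5 = -3
  v = 5 + (-3) = 2

Answer: 2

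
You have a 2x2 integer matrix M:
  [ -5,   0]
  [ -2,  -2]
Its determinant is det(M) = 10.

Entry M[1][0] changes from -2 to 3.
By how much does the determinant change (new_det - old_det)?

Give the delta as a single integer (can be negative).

Answer: 0

Derivation:
Cofactor C_10 = 0
Entry delta = 3 - -2 = 5
Det delta = entry_delta * cofactor = 5 * 0 = 0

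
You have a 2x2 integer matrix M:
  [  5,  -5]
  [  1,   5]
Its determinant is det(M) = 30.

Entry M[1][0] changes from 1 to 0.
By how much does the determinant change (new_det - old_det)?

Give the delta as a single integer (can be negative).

Answer: -5

Derivation:
Cofactor C_10 = 5
Entry delta = 0 - 1 = -1
Det delta = entry_delta * cofactor = -1 * 5 = -5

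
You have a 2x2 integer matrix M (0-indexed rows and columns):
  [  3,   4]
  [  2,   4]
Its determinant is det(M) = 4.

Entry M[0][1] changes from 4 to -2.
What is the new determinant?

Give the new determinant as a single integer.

det is linear in row 0: changing M[0][1] by delta changes det by delta * cofactor(0,1).
Cofactor C_01 = (-1)^(0+1) * minor(0,1) = -2
Entry delta = -2 - 4 = -6
Det delta = -6 * -2 = 12
New det = 4 + 12 = 16

Answer: 16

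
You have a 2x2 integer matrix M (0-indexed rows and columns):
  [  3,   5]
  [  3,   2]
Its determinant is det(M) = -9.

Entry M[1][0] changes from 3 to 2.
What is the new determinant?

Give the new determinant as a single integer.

det is linear in row 1: changing M[1][0] by delta changes det by delta * cofactor(1,0).
Cofactor C_10 = (-1)^(1+0) * minor(1,0) = -5
Entry delta = 2 - 3 = -1
Det delta = -1 * -5 = 5
New det = -9 + 5 = -4

Answer: -4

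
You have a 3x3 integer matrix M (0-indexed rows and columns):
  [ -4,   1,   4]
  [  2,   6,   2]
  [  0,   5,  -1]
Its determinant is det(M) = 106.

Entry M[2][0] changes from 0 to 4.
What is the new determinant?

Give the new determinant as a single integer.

det is linear in row 2: changing M[2][0] by delta changes det by delta * cofactor(2,0).
Cofactor C_20 = (-1)^(2+0) * minor(2,0) = -22
Entry delta = 4 - 0 = 4
Det delta = 4 * -22 = -88
New det = 106 + -88 = 18

Answer: 18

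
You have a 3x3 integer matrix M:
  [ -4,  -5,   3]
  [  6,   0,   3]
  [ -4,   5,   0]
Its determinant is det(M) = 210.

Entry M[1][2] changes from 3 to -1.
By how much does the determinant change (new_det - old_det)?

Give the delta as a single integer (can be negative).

Cofactor C_12 = 40
Entry delta = -1 - 3 = -4
Det delta = entry_delta * cofactor = -4 * 40 = -160

Answer: -160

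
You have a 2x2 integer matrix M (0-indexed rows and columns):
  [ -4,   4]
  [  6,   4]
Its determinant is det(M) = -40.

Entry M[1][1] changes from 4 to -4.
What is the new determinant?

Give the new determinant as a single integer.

Answer: -8

Derivation:
det is linear in row 1: changing M[1][1] by delta changes det by delta * cofactor(1,1).
Cofactor C_11 = (-1)^(1+1) * minor(1,1) = -4
Entry delta = -4 - 4 = -8
Det delta = -8 * -4 = 32
New det = -40 + 32 = -8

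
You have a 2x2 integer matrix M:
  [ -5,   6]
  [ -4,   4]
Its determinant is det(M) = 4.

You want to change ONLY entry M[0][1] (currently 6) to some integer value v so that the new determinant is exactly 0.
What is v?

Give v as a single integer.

det is linear in entry M[0][1]: det = old_det + (v - 6) * C_01
Cofactor C_01 = 4
Want det = 0: 4 + (v - 6) * 4 = 0
  (v - 6) = -4 / 4 = -1
  v = 6 + (-1) = 5

Answer: 5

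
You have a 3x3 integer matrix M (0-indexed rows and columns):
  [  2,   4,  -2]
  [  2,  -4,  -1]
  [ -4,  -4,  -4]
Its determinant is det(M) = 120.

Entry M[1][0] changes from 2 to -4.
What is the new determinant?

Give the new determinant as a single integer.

det is linear in row 1: changing M[1][0] by delta changes det by delta * cofactor(1,0).
Cofactor C_10 = (-1)^(1+0) * minor(1,0) = 24
Entry delta = -4 - 2 = -6
Det delta = -6 * 24 = -144
New det = 120 + -144 = -24

Answer: -24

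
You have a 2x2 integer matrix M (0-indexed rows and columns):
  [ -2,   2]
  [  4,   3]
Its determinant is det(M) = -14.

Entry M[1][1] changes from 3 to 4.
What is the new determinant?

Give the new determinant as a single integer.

det is linear in row 1: changing M[1][1] by delta changes det by delta * cofactor(1,1).
Cofactor C_11 = (-1)^(1+1) * minor(1,1) = -2
Entry delta = 4 - 3 = 1
Det delta = 1 * -2 = -2
New det = -14 + -2 = -16

Answer: -16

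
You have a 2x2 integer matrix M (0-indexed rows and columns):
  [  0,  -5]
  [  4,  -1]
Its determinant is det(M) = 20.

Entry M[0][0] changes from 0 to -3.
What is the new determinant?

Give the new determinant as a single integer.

det is linear in row 0: changing M[0][0] by delta changes det by delta * cofactor(0,0).
Cofactor C_00 = (-1)^(0+0) * minor(0,0) = -1
Entry delta = -3 - 0 = -3
Det delta = -3 * -1 = 3
New det = 20 + 3 = 23

Answer: 23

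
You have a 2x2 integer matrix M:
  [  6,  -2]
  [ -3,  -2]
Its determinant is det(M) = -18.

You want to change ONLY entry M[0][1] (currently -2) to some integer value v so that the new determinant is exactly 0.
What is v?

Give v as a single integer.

det is linear in entry M[0][1]: det = old_det + (v - -2) * C_01
Cofactor C_01 = 3
Want det = 0: -18 + (v - -2) * 3 = 0
  (v - -2) = 18 / 3 = 6
  v = -2 + (6) = 4

Answer: 4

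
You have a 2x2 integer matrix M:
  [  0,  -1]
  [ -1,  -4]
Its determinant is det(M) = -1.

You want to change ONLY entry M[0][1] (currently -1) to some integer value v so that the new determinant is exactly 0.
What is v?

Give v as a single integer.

det is linear in entry M[0][1]: det = old_det + (v - -1) * C_01
Cofactor C_01 = 1
Want det = 0: -1 + (v - -1) * 1 = 0
  (v - -1) = 1 / 1 = 1
  v = -1 + (1) = 0

Answer: 0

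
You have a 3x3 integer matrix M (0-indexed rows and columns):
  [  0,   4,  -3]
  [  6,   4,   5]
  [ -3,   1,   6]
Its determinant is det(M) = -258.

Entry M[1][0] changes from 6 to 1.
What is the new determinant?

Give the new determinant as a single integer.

Answer: -123

Derivation:
det is linear in row 1: changing M[1][0] by delta changes det by delta * cofactor(1,0).
Cofactor C_10 = (-1)^(1+0) * minor(1,0) = -27
Entry delta = 1 - 6 = -5
Det delta = -5 * -27 = 135
New det = -258 + 135 = -123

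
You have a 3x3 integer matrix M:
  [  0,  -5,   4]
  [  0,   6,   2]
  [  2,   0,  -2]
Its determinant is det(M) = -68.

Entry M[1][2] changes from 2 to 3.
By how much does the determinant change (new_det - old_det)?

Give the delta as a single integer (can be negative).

Cofactor C_12 = -10
Entry delta = 3 - 2 = 1
Det delta = entry_delta * cofactor = 1 * -10 = -10

Answer: -10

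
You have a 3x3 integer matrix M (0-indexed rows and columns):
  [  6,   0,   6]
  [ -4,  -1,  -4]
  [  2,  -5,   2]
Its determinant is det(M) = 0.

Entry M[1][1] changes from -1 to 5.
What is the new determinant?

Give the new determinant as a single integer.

Answer: 0

Derivation:
det is linear in row 1: changing M[1][1] by delta changes det by delta * cofactor(1,1).
Cofactor C_11 = (-1)^(1+1) * minor(1,1) = 0
Entry delta = 5 - -1 = 6
Det delta = 6 * 0 = 0
New det = 0 + 0 = 0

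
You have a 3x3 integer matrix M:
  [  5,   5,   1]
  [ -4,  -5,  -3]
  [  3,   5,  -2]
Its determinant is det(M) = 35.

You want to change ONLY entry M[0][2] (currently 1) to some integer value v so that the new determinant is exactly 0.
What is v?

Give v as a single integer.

det is linear in entry M[0][2]: det = old_det + (v - 1) * C_02
Cofactor C_02 = -5
Want det = 0: 35 + (v - 1) * -5 = 0
  (v - 1) = -35 / -5 = 7
  v = 1 + (7) = 8

Answer: 8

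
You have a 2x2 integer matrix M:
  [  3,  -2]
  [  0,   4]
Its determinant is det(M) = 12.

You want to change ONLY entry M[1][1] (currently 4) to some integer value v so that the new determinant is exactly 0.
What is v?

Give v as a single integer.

det is linear in entry M[1][1]: det = old_det + (v - 4) * C_11
Cofactor C_11 = 3
Want det = 0: 12 + (v - 4) * 3 = 0
  (v - 4) = -12 / 3 = -4
  v = 4 + (-4) = 0

Answer: 0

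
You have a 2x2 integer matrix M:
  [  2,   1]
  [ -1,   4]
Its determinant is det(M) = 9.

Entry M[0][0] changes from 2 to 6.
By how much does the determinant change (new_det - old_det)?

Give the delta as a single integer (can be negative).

Answer: 16

Derivation:
Cofactor C_00 = 4
Entry delta = 6 - 2 = 4
Det delta = entry_delta * cofactor = 4 * 4 = 16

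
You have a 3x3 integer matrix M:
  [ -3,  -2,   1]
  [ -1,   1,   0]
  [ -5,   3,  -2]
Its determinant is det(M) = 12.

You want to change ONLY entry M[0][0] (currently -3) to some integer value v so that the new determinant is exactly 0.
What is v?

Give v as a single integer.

Answer: 3

Derivation:
det is linear in entry M[0][0]: det = old_det + (v - -3) * C_00
Cofactor C_00 = -2
Want det = 0: 12 + (v - -3) * -2 = 0
  (v - -3) = -12 / -2 = 6
  v = -3 + (6) = 3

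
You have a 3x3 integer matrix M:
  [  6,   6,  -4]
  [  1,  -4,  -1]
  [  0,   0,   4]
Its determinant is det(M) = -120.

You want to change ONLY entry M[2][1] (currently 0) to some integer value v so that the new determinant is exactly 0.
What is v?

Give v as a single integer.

Answer: 60

Derivation:
det is linear in entry M[2][1]: det = old_det + (v - 0) * C_21
Cofactor C_21 = 2
Want det = 0: -120 + (v - 0) * 2 = 0
  (v - 0) = 120 / 2 = 60
  v = 0 + (60) = 60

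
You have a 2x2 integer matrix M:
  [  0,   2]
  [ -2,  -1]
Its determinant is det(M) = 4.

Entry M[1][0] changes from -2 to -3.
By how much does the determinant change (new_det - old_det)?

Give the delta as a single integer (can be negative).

Answer: 2

Derivation:
Cofactor C_10 = -2
Entry delta = -3 - -2 = -1
Det delta = entry_delta * cofactor = -1 * -2 = 2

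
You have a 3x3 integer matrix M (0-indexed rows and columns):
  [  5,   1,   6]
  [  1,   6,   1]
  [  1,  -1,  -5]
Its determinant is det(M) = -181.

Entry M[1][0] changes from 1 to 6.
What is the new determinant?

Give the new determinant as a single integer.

det is linear in row 1: changing M[1][0] by delta changes det by delta * cofactor(1,0).
Cofactor C_10 = (-1)^(1+0) * minor(1,0) = -1
Entry delta = 6 - 1 = 5
Det delta = 5 * -1 = -5
New det = -181 + -5 = -186

Answer: -186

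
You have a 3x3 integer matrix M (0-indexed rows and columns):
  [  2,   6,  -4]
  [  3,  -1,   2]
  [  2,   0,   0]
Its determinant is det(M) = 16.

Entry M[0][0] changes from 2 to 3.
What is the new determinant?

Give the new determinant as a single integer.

det is linear in row 0: changing M[0][0] by delta changes det by delta * cofactor(0,0).
Cofactor C_00 = (-1)^(0+0) * minor(0,0) = 0
Entry delta = 3 - 2 = 1
Det delta = 1 * 0 = 0
New det = 16 + 0 = 16

Answer: 16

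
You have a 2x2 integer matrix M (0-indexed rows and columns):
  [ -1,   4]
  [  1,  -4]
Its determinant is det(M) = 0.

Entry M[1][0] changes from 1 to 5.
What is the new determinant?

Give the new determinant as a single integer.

det is linear in row 1: changing M[1][0] by delta changes det by delta * cofactor(1,0).
Cofactor C_10 = (-1)^(1+0) * minor(1,0) = -4
Entry delta = 5 - 1 = 4
Det delta = 4 * -4 = -16
New det = 0 + -16 = -16

Answer: -16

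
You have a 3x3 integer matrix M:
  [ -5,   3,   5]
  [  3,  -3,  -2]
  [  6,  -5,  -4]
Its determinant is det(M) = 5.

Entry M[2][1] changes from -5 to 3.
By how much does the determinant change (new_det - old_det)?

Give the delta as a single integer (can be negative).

Answer: 40

Derivation:
Cofactor C_21 = 5
Entry delta = 3 - -5 = 8
Det delta = entry_delta * cofactor = 8 * 5 = 40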